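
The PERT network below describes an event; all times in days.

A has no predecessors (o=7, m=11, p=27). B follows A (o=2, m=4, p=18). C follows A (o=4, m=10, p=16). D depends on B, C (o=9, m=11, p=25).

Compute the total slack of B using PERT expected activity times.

4 days

te_A = (7 + 4·11 + 27)/6 = 78/6 = 13
te_B = (2 + 4·4 + 18)/6 = 36/6 = 6
te_C = (4 + 4·10 + 16)/6 = 60/6 = 10
te_D = (9 + 4·11 + 25)/6 = 78/6 = 13

Forward pass:
ES_A = 0; EF_A = 13
ES_B = 13; EF_B = 13+6 = 19
ES_C = 13; EF_C = 13+10 = 23
ES_D = max(EF_B=19, EF_C=23) = 23; EF_D = 23+13 = 36
Expected project duration μ = 36 days. Critical path: A → C → D.

Backward pass:
LF_D = 36; LS_D = 36−13 = 23
LF_C = LS_D = 23; LS_C = 23−10 = 13
LF_B = LS_D = 23; LS_B = 23−6 = 17
LF_A = min(LS_B=17, LS_C=13) = 13; LS_A = 13−13 = 0
Slack_B = LS_B − ES_B = 17 − 13 = 4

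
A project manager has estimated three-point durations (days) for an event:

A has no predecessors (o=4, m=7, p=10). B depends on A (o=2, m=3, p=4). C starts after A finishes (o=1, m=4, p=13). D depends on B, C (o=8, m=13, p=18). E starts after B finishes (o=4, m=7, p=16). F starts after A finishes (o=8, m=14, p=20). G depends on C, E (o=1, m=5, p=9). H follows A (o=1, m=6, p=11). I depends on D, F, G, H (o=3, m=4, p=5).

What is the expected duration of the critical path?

te_A = (4 + 4·7 + 10)/6 = 42/6 = 7
te_B = (2 + 4·3 + 4)/6 = 18/6 = 3
te_C = (1 + 4·4 + 13)/6 = 30/6 = 5
te_D = (8 + 4·13 + 18)/6 = 78/6 = 13
te_E = (4 + 4·7 + 16)/6 = 48/6 = 8
te_F = (8 + 4·14 + 20)/6 = 84/6 = 14
te_G = (1 + 4·5 + 9)/6 = 30/6 = 5
te_H = (1 + 4·6 + 11)/6 = 36/6 = 6
te_I = (3 + 4·4 + 5)/6 = 24/6 = 4

Forward pass:
ES_A = 0; EF_A = 7
ES_B = 7; EF_B = 7+3 = 10
ES_C = 7; EF_C = 7+5 = 12
ES_D = max(EF_B=10, EF_C=12) = 12; EF_D = 12+13 = 25
ES_E = 10; EF_E = 10+8 = 18
ES_F = 7; EF_F = 7+14 = 21
ES_G = max(EF_C=12, EF_E=18) = 18; EF_G = 18+5 = 23
ES_H = 7; EF_H = 7+6 = 13
ES_I = max(EF_D=25, EF_F=21, EF_G=23, EF_H=13) = 25; EF_I = 25+4 = 29
Expected project duration μ = 29 days. Critical path: A → C → D → I.

29 days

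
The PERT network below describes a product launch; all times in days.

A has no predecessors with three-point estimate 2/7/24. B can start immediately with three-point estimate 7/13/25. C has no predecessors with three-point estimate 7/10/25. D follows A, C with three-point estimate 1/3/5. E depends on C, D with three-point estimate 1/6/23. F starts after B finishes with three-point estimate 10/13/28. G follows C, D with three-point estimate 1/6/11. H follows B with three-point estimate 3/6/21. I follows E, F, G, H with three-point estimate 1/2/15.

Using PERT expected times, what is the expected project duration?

te_A = (2 + 4·7 + 24)/6 = 54/6 = 9
te_B = (7 + 4·13 + 25)/6 = 84/6 = 14
te_C = (7 + 4·10 + 25)/6 = 72/6 = 12
te_D = (1 + 4·3 + 5)/6 = 18/6 = 3
te_E = (1 + 4·6 + 23)/6 = 48/6 = 8
te_F = (10 + 4·13 + 28)/6 = 90/6 = 15
te_G = (1 + 4·6 + 11)/6 = 36/6 = 6
te_H = (3 + 4·6 + 21)/6 = 48/6 = 8
te_I = (1 + 4·2 + 15)/6 = 24/6 = 4

Forward pass:
ES_A = 0; EF_A = 9
ES_B = 0; EF_B = 14
ES_C = 0; EF_C = 12
ES_D = max(EF_A=9, EF_C=12) = 12; EF_D = 12+3 = 15
ES_E = max(EF_C=12, EF_D=15) = 15; EF_E = 15+8 = 23
ES_F = 14; EF_F = 14+15 = 29
ES_G = max(EF_C=12, EF_D=15) = 15; EF_G = 15+6 = 21
ES_H = 14; EF_H = 14+8 = 22
ES_I = max(EF_E=23, EF_F=29, EF_G=21, EF_H=22) = 29; EF_I = 29+4 = 33
Expected project duration μ = 33 days. Critical path: B → F → I.

33 days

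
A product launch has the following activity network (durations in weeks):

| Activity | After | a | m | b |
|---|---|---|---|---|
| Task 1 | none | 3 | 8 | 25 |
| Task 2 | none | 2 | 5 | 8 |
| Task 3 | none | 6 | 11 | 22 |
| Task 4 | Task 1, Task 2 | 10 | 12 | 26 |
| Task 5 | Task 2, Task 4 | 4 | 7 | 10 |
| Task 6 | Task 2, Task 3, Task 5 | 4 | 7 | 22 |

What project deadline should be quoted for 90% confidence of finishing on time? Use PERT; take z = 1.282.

te_Task 1 = (3 + 4·8 + 25)/6 = 60/6 = 10; σ²_Task 1 = ((25−3)/6)² = 13.444
te_Task 2 = (2 + 4·5 + 8)/6 = 30/6 = 5; σ²_Task 2 = ((8−2)/6)² = 1.000
te_Task 3 = (6 + 4·11 + 22)/6 = 72/6 = 12; σ²_Task 3 = ((22−6)/6)² = 7.111
te_Task 4 = (10 + 4·12 + 26)/6 = 84/6 = 14; σ²_Task 4 = ((26−10)/6)² = 7.111
te_Task 5 = (4 + 4·7 + 10)/6 = 42/6 = 7; σ²_Task 5 = ((10−4)/6)² = 1.000
te_Task 6 = (4 + 4·7 + 22)/6 = 54/6 = 9; σ²_Task 6 = ((22−4)/6)² = 9.000

Forward pass:
ES_Task 1 = 0; EF_Task 1 = 10
ES_Task 2 = 0; EF_Task 2 = 5
ES_Task 3 = 0; EF_Task 3 = 12
ES_Task 4 = max(EF_Task 1=10, EF_Task 2=5) = 10; EF_Task 4 = 10+14 = 24
ES_Task 5 = max(EF_Task 2=5, EF_Task 4=24) = 24; EF_Task 5 = 24+7 = 31
ES_Task 6 = max(EF_Task 2=5, EF_Task 3=12, EF_Task 5=31) = 31; EF_Task 6 = 31+9 = 40
Expected project duration μ = 40 weeks. Critical path: Task 1 → Task 4 → Task 5 → Task 6.

Variance along critical path = 13.444 + 7.111 + 1.000 + 9.000 = 30.556; σ = 5.528 weeks.
D = μ + z·σ = 40 + 1.282·5.528 = 47.1 weeks

47.1 weeks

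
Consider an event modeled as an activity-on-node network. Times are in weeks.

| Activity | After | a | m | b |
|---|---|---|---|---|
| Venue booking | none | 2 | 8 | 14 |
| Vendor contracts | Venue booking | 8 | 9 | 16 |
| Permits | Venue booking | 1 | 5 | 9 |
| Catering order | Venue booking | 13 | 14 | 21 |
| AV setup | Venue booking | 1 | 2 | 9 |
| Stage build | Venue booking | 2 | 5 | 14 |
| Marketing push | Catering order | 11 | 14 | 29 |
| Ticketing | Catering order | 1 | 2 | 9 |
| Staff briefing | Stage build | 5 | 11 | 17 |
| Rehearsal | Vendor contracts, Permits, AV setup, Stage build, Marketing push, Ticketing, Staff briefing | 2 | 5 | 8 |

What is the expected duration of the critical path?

te_Venue booking = (2 + 4·8 + 14)/6 = 48/6 = 8
te_Vendor contracts = (8 + 4·9 + 16)/6 = 60/6 = 10
te_Permits = (1 + 4·5 + 9)/6 = 30/6 = 5
te_Catering order = (13 + 4·14 + 21)/6 = 90/6 = 15
te_AV setup = (1 + 4·2 + 9)/6 = 18/6 = 3
te_Stage build = (2 + 4·5 + 14)/6 = 36/6 = 6
te_Marketing push = (11 + 4·14 + 29)/6 = 96/6 = 16
te_Ticketing = (1 + 4·2 + 9)/6 = 18/6 = 3
te_Staff briefing = (5 + 4·11 + 17)/6 = 66/6 = 11
te_Rehearsal = (2 + 4·5 + 8)/6 = 30/6 = 5

Forward pass:
ES_Venue booking = 0; EF_Venue booking = 8
ES_Vendor contracts = 8; EF_Vendor contracts = 8+10 = 18
ES_Permits = 8; EF_Permits = 8+5 = 13
ES_Catering order = 8; EF_Catering order = 8+15 = 23
ES_AV setup = 8; EF_AV setup = 8+3 = 11
ES_Stage build = 8; EF_Stage build = 8+6 = 14
ES_Marketing push = 23; EF_Marketing push = 23+16 = 39
ES_Ticketing = 23; EF_Ticketing = 23+3 = 26
ES_Staff briefing = 14; EF_Staff briefing = 14+11 = 25
ES_Rehearsal = max(EF_Vendor contracts=18, EF_Permits=13, EF_AV setup=11, EF_Stage build=14, EF_Marketing push=39, EF_Ticketing=26, EF_Staff briefing=25) = 39; EF_Rehearsal = 39+5 = 44
Expected project duration μ = 44 weeks. Critical path: Venue booking → Catering order → Marketing push → Rehearsal.

44 weeks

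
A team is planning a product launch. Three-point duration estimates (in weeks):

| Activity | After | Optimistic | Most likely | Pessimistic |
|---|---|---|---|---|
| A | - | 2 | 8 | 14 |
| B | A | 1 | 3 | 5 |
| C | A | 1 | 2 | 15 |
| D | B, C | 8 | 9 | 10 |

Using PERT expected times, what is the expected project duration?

te_A = (2 + 4·8 + 14)/6 = 48/6 = 8
te_B = (1 + 4·3 + 5)/6 = 18/6 = 3
te_C = (1 + 4·2 + 15)/6 = 24/6 = 4
te_D = (8 + 4·9 + 10)/6 = 54/6 = 9

Forward pass:
ES_A = 0; EF_A = 8
ES_B = 8; EF_B = 8+3 = 11
ES_C = 8; EF_C = 8+4 = 12
ES_D = max(EF_B=11, EF_C=12) = 12; EF_D = 12+9 = 21
Expected project duration μ = 21 weeks. Critical path: A → C → D.

21 weeks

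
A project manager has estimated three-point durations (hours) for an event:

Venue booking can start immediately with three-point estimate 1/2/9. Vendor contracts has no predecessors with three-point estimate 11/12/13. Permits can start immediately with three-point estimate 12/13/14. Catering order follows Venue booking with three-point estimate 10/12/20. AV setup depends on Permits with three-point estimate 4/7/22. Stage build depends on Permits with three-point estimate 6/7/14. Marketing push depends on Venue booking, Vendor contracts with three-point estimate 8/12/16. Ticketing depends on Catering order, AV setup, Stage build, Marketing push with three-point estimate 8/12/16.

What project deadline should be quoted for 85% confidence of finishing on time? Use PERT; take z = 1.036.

38.0 hours

te_Venue booking = (1 + 4·2 + 9)/6 = 18/6 = 3; σ²_Venue booking = ((9−1)/6)² = 1.778
te_Vendor contracts = (11 + 4·12 + 13)/6 = 72/6 = 12; σ²_Vendor contracts = ((13−11)/6)² = 0.111
te_Permits = (12 + 4·13 + 14)/6 = 78/6 = 13; σ²_Permits = ((14−12)/6)² = 0.111
te_Catering order = (10 + 4·12 + 20)/6 = 78/6 = 13; σ²_Catering order = ((20−10)/6)² = 2.778
te_AV setup = (4 + 4·7 + 22)/6 = 54/6 = 9; σ²_AV setup = ((22−4)/6)² = 9.000
te_Stage build = (6 + 4·7 + 14)/6 = 48/6 = 8; σ²_Stage build = ((14−6)/6)² = 1.778
te_Marketing push = (8 + 4·12 + 16)/6 = 72/6 = 12; σ²_Marketing push = ((16−8)/6)² = 1.778
te_Ticketing = (8 + 4·12 + 16)/6 = 72/6 = 12; σ²_Ticketing = ((16−8)/6)² = 1.778

Forward pass:
ES_Venue booking = 0; EF_Venue booking = 3
ES_Vendor contracts = 0; EF_Vendor contracts = 12
ES_Permits = 0; EF_Permits = 13
ES_Catering order = 3; EF_Catering order = 3+13 = 16
ES_AV setup = 13; EF_AV setup = 13+9 = 22
ES_Stage build = 13; EF_Stage build = 13+8 = 21
ES_Marketing push = max(EF_Venue booking=3, EF_Vendor contracts=12) = 12; EF_Marketing push = 12+12 = 24
ES_Ticketing = max(EF_Catering order=16, EF_AV setup=22, EF_Stage build=21, EF_Marketing push=24) = 24; EF_Ticketing = 24+12 = 36
Expected project duration μ = 36 hours. Critical path: Vendor contracts → Marketing push → Ticketing.

Variance along critical path = 0.111 + 1.778 + 1.778 = 3.667; σ = 1.915 hours.
D = μ + z·σ = 36 + 1.036·1.915 = 38.0 hours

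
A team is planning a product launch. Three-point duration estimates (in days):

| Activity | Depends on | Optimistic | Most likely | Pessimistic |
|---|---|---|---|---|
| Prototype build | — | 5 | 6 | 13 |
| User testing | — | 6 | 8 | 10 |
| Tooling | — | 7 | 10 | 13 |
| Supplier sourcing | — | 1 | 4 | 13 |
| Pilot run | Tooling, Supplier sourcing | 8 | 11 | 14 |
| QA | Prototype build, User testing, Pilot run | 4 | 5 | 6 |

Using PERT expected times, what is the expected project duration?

26 days

te_Prototype build = (5 + 4·6 + 13)/6 = 42/6 = 7
te_User testing = (6 + 4·8 + 10)/6 = 48/6 = 8
te_Tooling = (7 + 4·10 + 13)/6 = 60/6 = 10
te_Supplier sourcing = (1 + 4·4 + 13)/6 = 30/6 = 5
te_Pilot run = (8 + 4·11 + 14)/6 = 66/6 = 11
te_QA = (4 + 4·5 + 6)/6 = 30/6 = 5

Forward pass:
ES_Prototype build = 0; EF_Prototype build = 7
ES_User testing = 0; EF_User testing = 8
ES_Tooling = 0; EF_Tooling = 10
ES_Supplier sourcing = 0; EF_Supplier sourcing = 5
ES_Pilot run = max(EF_Tooling=10, EF_Supplier sourcing=5) = 10; EF_Pilot run = 10+11 = 21
ES_QA = max(EF_Prototype build=7, EF_User testing=8, EF_Pilot run=21) = 21; EF_QA = 21+5 = 26
Expected project duration μ = 26 days. Critical path: Tooling → Pilot run → QA.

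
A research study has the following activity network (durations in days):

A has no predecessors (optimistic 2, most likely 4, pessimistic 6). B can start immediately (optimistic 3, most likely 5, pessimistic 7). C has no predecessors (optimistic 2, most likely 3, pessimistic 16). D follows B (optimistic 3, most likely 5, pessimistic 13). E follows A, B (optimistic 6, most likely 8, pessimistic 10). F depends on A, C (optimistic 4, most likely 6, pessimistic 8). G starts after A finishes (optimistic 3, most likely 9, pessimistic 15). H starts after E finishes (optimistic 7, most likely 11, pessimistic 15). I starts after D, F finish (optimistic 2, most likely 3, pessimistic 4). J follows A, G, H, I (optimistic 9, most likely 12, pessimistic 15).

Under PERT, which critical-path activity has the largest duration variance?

H

te_A = (2 + 4·4 + 6)/6 = 24/6 = 4; σ²_A = ((6−2)/6)² = 0.444
te_B = (3 + 4·5 + 7)/6 = 30/6 = 5; σ²_B = ((7−3)/6)² = 0.444
te_C = (2 + 4·3 + 16)/6 = 30/6 = 5; σ²_C = ((16−2)/6)² = 5.444
te_D = (3 + 4·5 + 13)/6 = 36/6 = 6; σ²_D = ((13−3)/6)² = 2.778
te_E = (6 + 4·8 + 10)/6 = 48/6 = 8; σ²_E = ((10−6)/6)² = 0.444
te_F = (4 + 4·6 + 8)/6 = 36/6 = 6; σ²_F = ((8−4)/6)² = 0.444
te_G = (3 + 4·9 + 15)/6 = 54/6 = 9; σ²_G = ((15−3)/6)² = 4.000
te_H = (7 + 4·11 + 15)/6 = 66/6 = 11; σ²_H = ((15−7)/6)² = 1.778
te_I = (2 + 4·3 + 4)/6 = 18/6 = 3; σ²_I = ((4−2)/6)² = 0.111
te_J = (9 + 4·12 + 15)/6 = 72/6 = 12; σ²_J = ((15−9)/6)² = 1.000

Forward pass:
ES_A = 0; EF_A = 4
ES_B = 0; EF_B = 5
ES_C = 0; EF_C = 5
ES_D = 5; EF_D = 5+6 = 11
ES_E = max(EF_A=4, EF_B=5) = 5; EF_E = 5+8 = 13
ES_F = max(EF_A=4, EF_C=5) = 5; EF_F = 5+6 = 11
ES_G = 4; EF_G = 4+9 = 13
ES_H = 13; EF_H = 13+11 = 24
ES_I = max(EF_D=11, EF_F=11) = 11; EF_I = 11+3 = 14
ES_J = max(EF_A=4, EF_G=13, EF_H=24, EF_I=14) = 24; EF_J = 24+12 = 36
Expected project duration μ = 36 days. Critical path: B → E → H → J.

Variances on critical path: σ²_B=0.444, σ²_E=0.444, σ²_H=1.778, σ²_J=1.000.
Largest is σ²_H = 1.778.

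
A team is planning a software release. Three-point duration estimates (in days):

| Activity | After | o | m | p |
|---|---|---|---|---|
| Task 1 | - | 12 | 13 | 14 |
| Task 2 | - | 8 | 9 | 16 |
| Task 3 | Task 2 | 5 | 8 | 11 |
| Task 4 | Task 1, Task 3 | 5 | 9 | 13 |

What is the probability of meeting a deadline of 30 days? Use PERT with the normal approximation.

te_Task 1 = (12 + 4·13 + 14)/6 = 78/6 = 13; σ²_Task 1 = ((14−12)/6)² = 0.111
te_Task 2 = (8 + 4·9 + 16)/6 = 60/6 = 10; σ²_Task 2 = ((16−8)/6)² = 1.778
te_Task 3 = (5 + 4·8 + 11)/6 = 48/6 = 8; σ²_Task 3 = ((11−5)/6)² = 1.000
te_Task 4 = (5 + 4·9 + 13)/6 = 54/6 = 9; σ²_Task 4 = ((13−5)/6)² = 1.778

Forward pass:
ES_Task 1 = 0; EF_Task 1 = 13
ES_Task 2 = 0; EF_Task 2 = 10
ES_Task 3 = 10; EF_Task 3 = 10+8 = 18
ES_Task 4 = max(EF_Task 1=13, EF_Task 3=18) = 18; EF_Task 4 = 18+9 = 27
Expected project duration μ = 27 days. Critical path: Task 2 → Task 3 → Task 4.

Variance along critical path = 1.778 + 1.000 + 1.778 = 4.556; σ = √4.556 = 2.134 days.
Z = (30 − 27) / 2.134 = 1.406
P(T ≤ 30) = Φ(1.406) ≈ 0.920

0.920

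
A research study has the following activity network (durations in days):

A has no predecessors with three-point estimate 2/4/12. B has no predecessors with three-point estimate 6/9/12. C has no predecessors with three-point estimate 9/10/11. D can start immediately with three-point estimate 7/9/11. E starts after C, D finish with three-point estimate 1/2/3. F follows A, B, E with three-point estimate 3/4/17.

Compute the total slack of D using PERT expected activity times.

te_A = (2 + 4·4 + 12)/6 = 30/6 = 5
te_B = (6 + 4·9 + 12)/6 = 54/6 = 9
te_C = (9 + 4·10 + 11)/6 = 60/6 = 10
te_D = (7 + 4·9 + 11)/6 = 54/6 = 9
te_E = (1 + 4·2 + 3)/6 = 12/6 = 2
te_F = (3 + 4·4 + 17)/6 = 36/6 = 6

Forward pass:
ES_A = 0; EF_A = 5
ES_B = 0; EF_B = 9
ES_C = 0; EF_C = 10
ES_D = 0; EF_D = 9
ES_E = max(EF_C=10, EF_D=9) = 10; EF_E = 10+2 = 12
ES_F = max(EF_A=5, EF_B=9, EF_E=12) = 12; EF_F = 12+6 = 18
Expected project duration μ = 18 days. Critical path: C → E → F.

Backward pass:
LF_F = 18; LS_F = 18−6 = 12
LF_E = LS_F = 12; LS_E = 12−2 = 10
LF_D = LS_E = 10; LS_D = 10−9 = 1
LF_C = LS_E = 10; LS_C = 10−10 = 0
LF_B = LS_F = 12; LS_B = 12−9 = 3
LF_A = LS_F = 12; LS_A = 12−5 = 7
Slack_D = LS_D − ES_D = 1 − 0 = 1

1 days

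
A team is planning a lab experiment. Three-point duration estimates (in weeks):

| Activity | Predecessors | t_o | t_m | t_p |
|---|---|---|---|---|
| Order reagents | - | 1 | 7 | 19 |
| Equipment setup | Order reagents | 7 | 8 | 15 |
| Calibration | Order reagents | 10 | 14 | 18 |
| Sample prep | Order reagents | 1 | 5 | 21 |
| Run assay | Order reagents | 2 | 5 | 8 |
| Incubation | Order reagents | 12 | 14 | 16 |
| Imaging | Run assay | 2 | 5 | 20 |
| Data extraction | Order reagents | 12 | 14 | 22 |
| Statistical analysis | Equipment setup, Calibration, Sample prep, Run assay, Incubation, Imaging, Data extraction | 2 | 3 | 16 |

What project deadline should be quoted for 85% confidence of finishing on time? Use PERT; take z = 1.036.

32.3 weeks

te_Order reagents = (1 + 4·7 + 19)/6 = 48/6 = 8; σ²_Order reagents = ((19−1)/6)² = 9.000
te_Equipment setup = (7 + 4·8 + 15)/6 = 54/6 = 9; σ²_Equipment setup = ((15−7)/6)² = 1.778
te_Calibration = (10 + 4·14 + 18)/6 = 84/6 = 14; σ²_Calibration = ((18−10)/6)² = 1.778
te_Sample prep = (1 + 4·5 + 21)/6 = 42/6 = 7; σ²_Sample prep = ((21−1)/6)² = 11.111
te_Run assay = (2 + 4·5 + 8)/6 = 30/6 = 5; σ²_Run assay = ((8−2)/6)² = 1.000
te_Incubation = (12 + 4·14 + 16)/6 = 84/6 = 14; σ²_Incubation = ((16−12)/6)² = 0.444
te_Imaging = (2 + 4·5 + 20)/6 = 42/6 = 7; σ²_Imaging = ((20−2)/6)² = 9.000
te_Data extraction = (12 + 4·14 + 22)/6 = 90/6 = 15; σ²_Data extraction = ((22−12)/6)² = 2.778
te_Statistical analysis = (2 + 4·3 + 16)/6 = 30/6 = 5; σ²_Statistical analysis = ((16−2)/6)² = 5.444

Forward pass:
ES_Order reagents = 0; EF_Order reagents = 8
ES_Equipment setup = 8; EF_Equipment setup = 8+9 = 17
ES_Calibration = 8; EF_Calibration = 8+14 = 22
ES_Sample prep = 8; EF_Sample prep = 8+7 = 15
ES_Run assay = 8; EF_Run assay = 8+5 = 13
ES_Incubation = 8; EF_Incubation = 8+14 = 22
ES_Imaging = 13; EF_Imaging = 13+7 = 20
ES_Data extraction = 8; EF_Data extraction = 8+15 = 23
ES_Statistical analysis = max(EF_Equipment setup=17, EF_Calibration=22, EF_Sample prep=15, EF_Run assay=13, EF_Incubation=22, EF_Imaging=20, EF_Data extraction=23) = 23; EF_Statistical analysis = 23+5 = 28
Expected project duration μ = 28 weeks. Critical path: Order reagents → Data extraction → Statistical analysis.

Variance along critical path = 9.000 + 2.778 + 5.444 = 17.222; σ = 4.150 weeks.
D = μ + z·σ = 28 + 1.036·4.150 = 32.3 weeks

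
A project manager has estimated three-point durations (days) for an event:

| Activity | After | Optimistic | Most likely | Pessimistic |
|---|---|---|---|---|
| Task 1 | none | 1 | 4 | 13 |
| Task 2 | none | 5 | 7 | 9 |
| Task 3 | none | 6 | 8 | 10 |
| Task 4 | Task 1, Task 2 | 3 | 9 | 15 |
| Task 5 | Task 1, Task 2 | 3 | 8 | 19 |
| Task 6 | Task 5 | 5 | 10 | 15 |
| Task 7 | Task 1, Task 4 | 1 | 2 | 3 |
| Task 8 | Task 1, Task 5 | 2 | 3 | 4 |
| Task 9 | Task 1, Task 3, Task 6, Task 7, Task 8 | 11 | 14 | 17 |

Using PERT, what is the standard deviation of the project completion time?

3.37 days

te_Task 1 = (1 + 4·4 + 13)/6 = 30/6 = 5; σ²_Task 1 = ((13−1)/6)² = 4.000
te_Task 2 = (5 + 4·7 + 9)/6 = 42/6 = 7; σ²_Task 2 = ((9−5)/6)² = 0.444
te_Task 3 = (6 + 4·8 + 10)/6 = 48/6 = 8; σ²_Task 3 = ((10−6)/6)² = 0.444
te_Task 4 = (3 + 4·9 + 15)/6 = 54/6 = 9; σ²_Task 4 = ((15−3)/6)² = 4.000
te_Task 5 = (3 + 4·8 + 19)/6 = 54/6 = 9; σ²_Task 5 = ((19−3)/6)² = 7.111
te_Task 6 = (5 + 4·10 + 15)/6 = 60/6 = 10; σ²_Task 6 = ((15−5)/6)² = 2.778
te_Task 7 = (1 + 4·2 + 3)/6 = 12/6 = 2; σ²_Task 7 = ((3−1)/6)² = 0.111
te_Task 8 = (2 + 4·3 + 4)/6 = 18/6 = 3; σ²_Task 8 = ((4−2)/6)² = 0.111
te_Task 9 = (11 + 4·14 + 17)/6 = 84/6 = 14; σ²_Task 9 = ((17−11)/6)² = 1.000

Forward pass:
ES_Task 1 = 0; EF_Task 1 = 5
ES_Task 2 = 0; EF_Task 2 = 7
ES_Task 3 = 0; EF_Task 3 = 8
ES_Task 4 = max(EF_Task 1=5, EF_Task 2=7) = 7; EF_Task 4 = 7+9 = 16
ES_Task 5 = max(EF_Task 1=5, EF_Task 2=7) = 7; EF_Task 5 = 7+9 = 16
ES_Task 6 = 16; EF_Task 6 = 16+10 = 26
ES_Task 7 = max(EF_Task 1=5, EF_Task 4=16) = 16; EF_Task 7 = 16+2 = 18
ES_Task 8 = max(EF_Task 1=5, EF_Task 5=16) = 16; EF_Task 8 = 16+3 = 19
ES_Task 9 = max(EF_Task 1=5, EF_Task 3=8, EF_Task 6=26, EF_Task 7=18, EF_Task 8=19) = 26; EF_Task 9 = 26+14 = 40
Expected project duration μ = 40 days. Critical path: Task 2 → Task 5 → Task 6 → Task 9.

Variance along critical path = 0.444 + 7.111 + 2.778 + 1.000 = 11.333
σ = √11.333 = 3.367 days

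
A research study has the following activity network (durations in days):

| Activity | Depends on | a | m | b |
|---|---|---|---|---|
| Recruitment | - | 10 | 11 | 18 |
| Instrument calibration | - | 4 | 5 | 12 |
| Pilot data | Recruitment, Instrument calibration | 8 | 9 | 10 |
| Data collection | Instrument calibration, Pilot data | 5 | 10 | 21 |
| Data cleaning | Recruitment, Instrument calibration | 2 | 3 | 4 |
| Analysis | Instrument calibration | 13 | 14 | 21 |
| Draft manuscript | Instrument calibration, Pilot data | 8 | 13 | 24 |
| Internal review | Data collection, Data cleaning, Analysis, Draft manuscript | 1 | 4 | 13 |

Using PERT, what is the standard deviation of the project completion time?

3.61 days

te_Recruitment = (10 + 4·11 + 18)/6 = 72/6 = 12; σ²_Recruitment = ((18−10)/6)² = 1.778
te_Instrument calibration = (4 + 4·5 + 12)/6 = 36/6 = 6; σ²_Instrument calibration = ((12−4)/6)² = 1.778
te_Pilot data = (8 + 4·9 + 10)/6 = 54/6 = 9; σ²_Pilot data = ((10−8)/6)² = 0.111
te_Data collection = (5 + 4·10 + 21)/6 = 66/6 = 11; σ²_Data collection = ((21−5)/6)² = 7.111
te_Data cleaning = (2 + 4·3 + 4)/6 = 18/6 = 3; σ²_Data cleaning = ((4−2)/6)² = 0.111
te_Analysis = (13 + 4·14 + 21)/6 = 90/6 = 15; σ²_Analysis = ((21−13)/6)² = 1.778
te_Draft manuscript = (8 + 4·13 + 24)/6 = 84/6 = 14; σ²_Draft manuscript = ((24−8)/6)² = 7.111
te_Internal review = (1 + 4·4 + 13)/6 = 30/6 = 5; σ²_Internal review = ((13−1)/6)² = 4.000

Forward pass:
ES_Recruitment = 0; EF_Recruitment = 12
ES_Instrument calibration = 0; EF_Instrument calibration = 6
ES_Pilot data = max(EF_Recruitment=12, EF_Instrument calibration=6) = 12; EF_Pilot data = 12+9 = 21
ES_Data collection = max(EF_Instrument calibration=6, EF_Pilot data=21) = 21; EF_Data collection = 21+11 = 32
ES_Data cleaning = max(EF_Recruitment=12, EF_Instrument calibration=6) = 12; EF_Data cleaning = 12+3 = 15
ES_Analysis = 6; EF_Analysis = 6+15 = 21
ES_Draft manuscript = max(EF_Instrument calibration=6, EF_Pilot data=21) = 21; EF_Draft manuscript = 21+14 = 35
ES_Internal review = max(EF_Data collection=32, EF_Data cleaning=15, EF_Analysis=21, EF_Draft manuscript=35) = 35; EF_Internal review = 35+5 = 40
Expected project duration μ = 40 days. Critical path: Recruitment → Pilot data → Draft manuscript → Internal review.

Variance along critical path = 1.778 + 0.111 + 7.111 + 4.000 = 13.000
σ = √13.000 = 3.606 days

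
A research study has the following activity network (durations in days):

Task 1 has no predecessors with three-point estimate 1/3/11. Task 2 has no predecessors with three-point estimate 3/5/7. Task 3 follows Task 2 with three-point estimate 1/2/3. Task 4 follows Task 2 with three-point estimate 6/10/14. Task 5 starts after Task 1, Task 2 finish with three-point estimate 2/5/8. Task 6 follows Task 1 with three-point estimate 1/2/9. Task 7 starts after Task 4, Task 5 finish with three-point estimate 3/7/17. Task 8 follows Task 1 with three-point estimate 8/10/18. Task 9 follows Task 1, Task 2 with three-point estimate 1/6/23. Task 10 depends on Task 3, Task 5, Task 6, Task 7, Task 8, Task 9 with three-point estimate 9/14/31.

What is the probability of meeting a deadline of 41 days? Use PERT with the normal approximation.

0.668

te_Task 1 = (1 + 4·3 + 11)/6 = 24/6 = 4; σ²_Task 1 = ((11−1)/6)² = 2.778
te_Task 2 = (3 + 4·5 + 7)/6 = 30/6 = 5; σ²_Task 2 = ((7−3)/6)² = 0.444
te_Task 3 = (1 + 4·2 + 3)/6 = 12/6 = 2; σ²_Task 3 = ((3−1)/6)² = 0.111
te_Task 4 = (6 + 4·10 + 14)/6 = 60/6 = 10; σ²_Task 4 = ((14−6)/6)² = 1.778
te_Task 5 = (2 + 4·5 + 8)/6 = 30/6 = 5; σ²_Task 5 = ((8−2)/6)² = 1.000
te_Task 6 = (1 + 4·2 + 9)/6 = 18/6 = 3; σ²_Task 6 = ((9−1)/6)² = 1.778
te_Task 7 = (3 + 4·7 + 17)/6 = 48/6 = 8; σ²_Task 7 = ((17−3)/6)² = 5.444
te_Task 8 = (8 + 4·10 + 18)/6 = 66/6 = 11; σ²_Task 8 = ((18−8)/6)² = 2.778
te_Task 9 = (1 + 4·6 + 23)/6 = 48/6 = 8; σ²_Task 9 = ((23−1)/6)² = 13.444
te_Task 10 = (9 + 4·14 + 31)/6 = 96/6 = 16; σ²_Task 10 = ((31−9)/6)² = 13.444

Forward pass:
ES_Task 1 = 0; EF_Task 1 = 4
ES_Task 2 = 0; EF_Task 2 = 5
ES_Task 3 = 5; EF_Task 3 = 5+2 = 7
ES_Task 4 = 5; EF_Task 4 = 5+10 = 15
ES_Task 5 = max(EF_Task 1=4, EF_Task 2=5) = 5; EF_Task 5 = 5+5 = 10
ES_Task 6 = 4; EF_Task 6 = 4+3 = 7
ES_Task 7 = max(EF_Task 4=15, EF_Task 5=10) = 15; EF_Task 7 = 15+8 = 23
ES_Task 8 = 4; EF_Task 8 = 4+11 = 15
ES_Task 9 = max(EF_Task 1=4, EF_Task 2=5) = 5; EF_Task 9 = 5+8 = 13
ES_Task 10 = max(EF_Task 3=7, EF_Task 5=10, EF_Task 6=7, EF_Task 7=23, EF_Task 8=15, EF_Task 9=13) = 23; EF_Task 10 = 23+16 = 39
Expected project duration μ = 39 days. Critical path: Task 2 → Task 4 → Task 7 → Task 10.

Variance along critical path = 0.444 + 1.778 + 5.444 + 13.444 = 21.111; σ = √21.111 = 4.595 days.
Z = (41 − 39) / 4.595 = 0.435
P(T ≤ 41) = Φ(0.435) ≈ 0.668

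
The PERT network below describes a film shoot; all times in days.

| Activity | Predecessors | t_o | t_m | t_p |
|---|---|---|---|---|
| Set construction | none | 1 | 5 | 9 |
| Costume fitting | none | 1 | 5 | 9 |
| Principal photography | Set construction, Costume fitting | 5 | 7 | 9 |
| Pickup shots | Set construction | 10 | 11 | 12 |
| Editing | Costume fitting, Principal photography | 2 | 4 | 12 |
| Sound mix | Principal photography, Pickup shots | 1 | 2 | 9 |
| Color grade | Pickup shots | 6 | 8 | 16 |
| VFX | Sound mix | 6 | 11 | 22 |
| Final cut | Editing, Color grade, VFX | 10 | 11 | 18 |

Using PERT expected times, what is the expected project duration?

43 days

te_Set construction = (1 + 4·5 + 9)/6 = 30/6 = 5
te_Costume fitting = (1 + 4·5 + 9)/6 = 30/6 = 5
te_Principal photography = (5 + 4·7 + 9)/6 = 42/6 = 7
te_Pickup shots = (10 + 4·11 + 12)/6 = 66/6 = 11
te_Editing = (2 + 4·4 + 12)/6 = 30/6 = 5
te_Sound mix = (1 + 4·2 + 9)/6 = 18/6 = 3
te_Color grade = (6 + 4·8 + 16)/6 = 54/6 = 9
te_VFX = (6 + 4·11 + 22)/6 = 72/6 = 12
te_Final cut = (10 + 4·11 + 18)/6 = 72/6 = 12

Forward pass:
ES_Set construction = 0; EF_Set construction = 5
ES_Costume fitting = 0; EF_Costume fitting = 5
ES_Principal photography = max(EF_Set construction=5, EF_Costume fitting=5) = 5; EF_Principal photography = 5+7 = 12
ES_Pickup shots = 5; EF_Pickup shots = 5+11 = 16
ES_Editing = max(EF_Costume fitting=5, EF_Principal photography=12) = 12; EF_Editing = 12+5 = 17
ES_Sound mix = max(EF_Principal photography=12, EF_Pickup shots=16) = 16; EF_Sound mix = 16+3 = 19
ES_Color grade = 16; EF_Color grade = 16+9 = 25
ES_VFX = 19; EF_VFX = 19+12 = 31
ES_Final cut = max(EF_Editing=17, EF_Color grade=25, EF_VFX=31) = 31; EF_Final cut = 31+12 = 43
Expected project duration μ = 43 days. Critical path: Set construction → Pickup shots → Sound mix → VFX → Final cut.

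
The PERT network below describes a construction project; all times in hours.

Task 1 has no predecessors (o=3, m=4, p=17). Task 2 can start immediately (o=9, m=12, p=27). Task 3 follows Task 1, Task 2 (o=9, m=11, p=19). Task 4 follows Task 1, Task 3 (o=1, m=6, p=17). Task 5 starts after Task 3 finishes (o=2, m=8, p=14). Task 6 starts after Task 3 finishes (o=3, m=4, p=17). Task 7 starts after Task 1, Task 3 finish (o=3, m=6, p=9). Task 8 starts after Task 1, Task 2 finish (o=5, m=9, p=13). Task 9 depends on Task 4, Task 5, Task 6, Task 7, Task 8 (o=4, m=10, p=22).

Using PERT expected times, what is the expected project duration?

45 hours

te_Task 1 = (3 + 4·4 + 17)/6 = 36/6 = 6
te_Task 2 = (9 + 4·12 + 27)/6 = 84/6 = 14
te_Task 3 = (9 + 4·11 + 19)/6 = 72/6 = 12
te_Task 4 = (1 + 4·6 + 17)/6 = 42/6 = 7
te_Task 5 = (2 + 4·8 + 14)/6 = 48/6 = 8
te_Task 6 = (3 + 4·4 + 17)/6 = 36/6 = 6
te_Task 7 = (3 + 4·6 + 9)/6 = 36/6 = 6
te_Task 8 = (5 + 4·9 + 13)/6 = 54/6 = 9
te_Task 9 = (4 + 4·10 + 22)/6 = 66/6 = 11

Forward pass:
ES_Task 1 = 0; EF_Task 1 = 6
ES_Task 2 = 0; EF_Task 2 = 14
ES_Task 3 = max(EF_Task 1=6, EF_Task 2=14) = 14; EF_Task 3 = 14+12 = 26
ES_Task 4 = max(EF_Task 1=6, EF_Task 3=26) = 26; EF_Task 4 = 26+7 = 33
ES_Task 5 = 26; EF_Task 5 = 26+8 = 34
ES_Task 6 = 26; EF_Task 6 = 26+6 = 32
ES_Task 7 = max(EF_Task 1=6, EF_Task 3=26) = 26; EF_Task 7 = 26+6 = 32
ES_Task 8 = max(EF_Task 1=6, EF_Task 2=14) = 14; EF_Task 8 = 14+9 = 23
ES_Task 9 = max(EF_Task 4=33, EF_Task 5=34, EF_Task 6=32, EF_Task 7=32, EF_Task 8=23) = 34; EF_Task 9 = 34+11 = 45
Expected project duration μ = 45 hours. Critical path: Task 2 → Task 3 → Task 5 → Task 9.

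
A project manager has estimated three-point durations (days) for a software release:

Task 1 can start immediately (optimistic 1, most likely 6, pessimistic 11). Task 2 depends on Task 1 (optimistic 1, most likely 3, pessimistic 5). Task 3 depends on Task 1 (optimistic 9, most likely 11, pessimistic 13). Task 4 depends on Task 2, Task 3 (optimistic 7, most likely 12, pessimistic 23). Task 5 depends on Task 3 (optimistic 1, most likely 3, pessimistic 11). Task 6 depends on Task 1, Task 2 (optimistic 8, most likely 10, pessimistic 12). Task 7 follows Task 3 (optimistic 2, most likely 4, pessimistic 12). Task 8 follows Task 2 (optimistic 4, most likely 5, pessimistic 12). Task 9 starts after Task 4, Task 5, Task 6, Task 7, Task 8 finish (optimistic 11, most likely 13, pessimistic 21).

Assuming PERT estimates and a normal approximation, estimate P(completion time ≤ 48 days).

te_Task 1 = (1 + 4·6 + 11)/6 = 36/6 = 6; σ²_Task 1 = ((11−1)/6)² = 2.778
te_Task 2 = (1 + 4·3 + 5)/6 = 18/6 = 3; σ²_Task 2 = ((5−1)/6)² = 0.444
te_Task 3 = (9 + 4·11 + 13)/6 = 66/6 = 11; σ²_Task 3 = ((13−9)/6)² = 0.444
te_Task 4 = (7 + 4·12 + 23)/6 = 78/6 = 13; σ²_Task 4 = ((23−7)/6)² = 7.111
te_Task 5 = (1 + 4·3 + 11)/6 = 24/6 = 4; σ²_Task 5 = ((11−1)/6)² = 2.778
te_Task 6 = (8 + 4·10 + 12)/6 = 60/6 = 10; σ²_Task 6 = ((12−8)/6)² = 0.444
te_Task 7 = (2 + 4·4 + 12)/6 = 30/6 = 5; σ²_Task 7 = ((12−2)/6)² = 2.778
te_Task 8 = (4 + 4·5 + 12)/6 = 36/6 = 6; σ²_Task 8 = ((12−4)/6)² = 1.778
te_Task 9 = (11 + 4·13 + 21)/6 = 84/6 = 14; σ²_Task 9 = ((21−11)/6)² = 2.778

Forward pass:
ES_Task 1 = 0; EF_Task 1 = 6
ES_Task 2 = 6; EF_Task 2 = 6+3 = 9
ES_Task 3 = 6; EF_Task 3 = 6+11 = 17
ES_Task 4 = max(EF_Task 2=9, EF_Task 3=17) = 17; EF_Task 4 = 17+13 = 30
ES_Task 5 = 17; EF_Task 5 = 17+4 = 21
ES_Task 6 = max(EF_Task 1=6, EF_Task 2=9) = 9; EF_Task 6 = 9+10 = 19
ES_Task 7 = 17; EF_Task 7 = 17+5 = 22
ES_Task 8 = 9; EF_Task 8 = 9+6 = 15
ES_Task 9 = max(EF_Task 4=30, EF_Task 5=21, EF_Task 6=19, EF_Task 7=22, EF_Task 8=15) = 30; EF_Task 9 = 30+14 = 44
Expected project duration μ = 44 days. Critical path: Task 1 → Task 3 → Task 4 → Task 9.

Variance along critical path = 2.778 + 0.444 + 7.111 + 2.778 = 13.111; σ = √13.111 = 3.621 days.
Z = (48 − 44) / 3.621 = 1.105
P(T ≤ 48) = Φ(1.105) ≈ 0.865

0.865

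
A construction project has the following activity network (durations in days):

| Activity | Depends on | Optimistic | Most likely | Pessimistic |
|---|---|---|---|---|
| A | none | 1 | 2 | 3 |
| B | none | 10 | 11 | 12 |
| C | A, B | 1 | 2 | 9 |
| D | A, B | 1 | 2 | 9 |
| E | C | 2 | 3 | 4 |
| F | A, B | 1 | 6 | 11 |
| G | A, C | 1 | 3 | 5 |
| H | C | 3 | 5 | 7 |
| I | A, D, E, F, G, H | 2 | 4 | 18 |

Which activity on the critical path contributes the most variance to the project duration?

te_A = (1 + 4·2 + 3)/6 = 12/6 = 2; σ²_A = ((3−1)/6)² = 0.111
te_B = (10 + 4·11 + 12)/6 = 66/6 = 11; σ²_B = ((12−10)/6)² = 0.111
te_C = (1 + 4·2 + 9)/6 = 18/6 = 3; σ²_C = ((9−1)/6)² = 1.778
te_D = (1 + 4·2 + 9)/6 = 18/6 = 3; σ²_D = ((9−1)/6)² = 1.778
te_E = (2 + 4·3 + 4)/6 = 18/6 = 3; σ²_E = ((4−2)/6)² = 0.111
te_F = (1 + 4·6 + 11)/6 = 36/6 = 6; σ²_F = ((11−1)/6)² = 2.778
te_G = (1 + 4·3 + 5)/6 = 18/6 = 3; σ²_G = ((5−1)/6)² = 0.444
te_H = (3 + 4·5 + 7)/6 = 30/6 = 5; σ²_H = ((7−3)/6)² = 0.444
te_I = (2 + 4·4 + 18)/6 = 36/6 = 6; σ²_I = ((18−2)/6)² = 7.111

Forward pass:
ES_A = 0; EF_A = 2
ES_B = 0; EF_B = 11
ES_C = max(EF_A=2, EF_B=11) = 11; EF_C = 11+3 = 14
ES_D = max(EF_A=2, EF_B=11) = 11; EF_D = 11+3 = 14
ES_E = 14; EF_E = 14+3 = 17
ES_F = max(EF_A=2, EF_B=11) = 11; EF_F = 11+6 = 17
ES_G = max(EF_A=2, EF_C=14) = 14; EF_G = 14+3 = 17
ES_H = 14; EF_H = 14+5 = 19
ES_I = max(EF_A=2, EF_D=14, EF_E=17, EF_F=17, EF_G=17, EF_H=19) = 19; EF_I = 19+6 = 25
Expected project duration μ = 25 days. Critical path: B → C → H → I.

Variances on critical path: σ²_B=0.111, σ²_C=1.778, σ²_H=0.444, σ²_I=7.111.
Largest is σ²_I = 7.111.

I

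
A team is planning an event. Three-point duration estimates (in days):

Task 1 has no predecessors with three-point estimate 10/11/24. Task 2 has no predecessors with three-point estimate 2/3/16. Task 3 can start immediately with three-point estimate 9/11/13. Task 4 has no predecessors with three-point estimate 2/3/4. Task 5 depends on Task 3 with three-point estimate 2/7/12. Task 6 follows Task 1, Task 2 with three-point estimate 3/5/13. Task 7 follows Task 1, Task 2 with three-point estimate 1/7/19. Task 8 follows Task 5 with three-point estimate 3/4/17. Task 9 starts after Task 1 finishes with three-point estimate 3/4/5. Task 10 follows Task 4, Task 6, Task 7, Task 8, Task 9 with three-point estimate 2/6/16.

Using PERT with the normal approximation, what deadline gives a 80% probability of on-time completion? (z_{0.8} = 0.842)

34.2 days

te_Task 1 = (10 + 4·11 + 24)/6 = 78/6 = 13; σ²_Task 1 = ((24−10)/6)² = 5.444
te_Task 2 = (2 + 4·3 + 16)/6 = 30/6 = 5; σ²_Task 2 = ((16−2)/6)² = 5.444
te_Task 3 = (9 + 4·11 + 13)/6 = 66/6 = 11; σ²_Task 3 = ((13−9)/6)² = 0.444
te_Task 4 = (2 + 4·3 + 4)/6 = 18/6 = 3; σ²_Task 4 = ((4−2)/6)² = 0.111
te_Task 5 = (2 + 4·7 + 12)/6 = 42/6 = 7; σ²_Task 5 = ((12−2)/6)² = 2.778
te_Task 6 = (3 + 4·5 + 13)/6 = 36/6 = 6; σ²_Task 6 = ((13−3)/6)² = 2.778
te_Task 7 = (1 + 4·7 + 19)/6 = 48/6 = 8; σ²_Task 7 = ((19−1)/6)² = 9.000
te_Task 8 = (3 + 4·4 + 17)/6 = 36/6 = 6; σ²_Task 8 = ((17−3)/6)² = 5.444
te_Task 9 = (3 + 4·4 + 5)/6 = 24/6 = 4; σ²_Task 9 = ((5−3)/6)² = 0.111
te_Task 10 = (2 + 4·6 + 16)/6 = 42/6 = 7; σ²_Task 10 = ((16−2)/6)² = 5.444

Forward pass:
ES_Task 1 = 0; EF_Task 1 = 13
ES_Task 2 = 0; EF_Task 2 = 5
ES_Task 3 = 0; EF_Task 3 = 11
ES_Task 4 = 0; EF_Task 4 = 3
ES_Task 5 = 11; EF_Task 5 = 11+7 = 18
ES_Task 6 = max(EF_Task 1=13, EF_Task 2=5) = 13; EF_Task 6 = 13+6 = 19
ES_Task 7 = max(EF_Task 1=13, EF_Task 2=5) = 13; EF_Task 7 = 13+8 = 21
ES_Task 8 = 18; EF_Task 8 = 18+6 = 24
ES_Task 9 = 13; EF_Task 9 = 13+4 = 17
ES_Task 10 = max(EF_Task 4=3, EF_Task 6=19, EF_Task 7=21, EF_Task 8=24, EF_Task 9=17) = 24; EF_Task 10 = 24+7 = 31
Expected project duration μ = 31 days. Critical path: Task 3 → Task 5 → Task 8 → Task 10.

Variance along critical path = 0.444 + 2.778 + 5.444 + 5.444 = 14.111; σ = 3.756 days.
D = μ + z·σ = 31 + 0.842·3.756 = 34.2 days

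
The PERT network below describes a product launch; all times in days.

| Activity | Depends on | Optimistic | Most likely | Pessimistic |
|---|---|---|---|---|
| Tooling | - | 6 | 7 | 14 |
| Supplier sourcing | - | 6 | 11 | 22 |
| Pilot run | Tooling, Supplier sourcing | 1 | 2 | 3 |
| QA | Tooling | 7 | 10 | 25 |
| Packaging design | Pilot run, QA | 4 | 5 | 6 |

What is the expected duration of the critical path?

te_Tooling = (6 + 4·7 + 14)/6 = 48/6 = 8
te_Supplier sourcing = (6 + 4·11 + 22)/6 = 72/6 = 12
te_Pilot run = (1 + 4·2 + 3)/6 = 12/6 = 2
te_QA = (7 + 4·10 + 25)/6 = 72/6 = 12
te_Packaging design = (4 + 4·5 + 6)/6 = 30/6 = 5

Forward pass:
ES_Tooling = 0; EF_Tooling = 8
ES_Supplier sourcing = 0; EF_Supplier sourcing = 12
ES_Pilot run = max(EF_Tooling=8, EF_Supplier sourcing=12) = 12; EF_Pilot run = 12+2 = 14
ES_QA = 8; EF_QA = 8+12 = 20
ES_Packaging design = max(EF_Pilot run=14, EF_QA=20) = 20; EF_Packaging design = 20+5 = 25
Expected project duration μ = 25 days. Critical path: Tooling → QA → Packaging design.

25 days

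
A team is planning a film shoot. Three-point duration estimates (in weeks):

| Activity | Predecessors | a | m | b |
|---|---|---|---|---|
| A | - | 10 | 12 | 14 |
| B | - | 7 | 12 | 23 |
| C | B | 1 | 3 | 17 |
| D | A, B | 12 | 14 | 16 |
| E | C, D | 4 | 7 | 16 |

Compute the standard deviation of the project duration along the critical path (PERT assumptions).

te_A = (10 + 4·12 + 14)/6 = 72/6 = 12; σ²_A = ((14−10)/6)² = 0.444
te_B = (7 + 4·12 + 23)/6 = 78/6 = 13; σ²_B = ((23−7)/6)² = 7.111
te_C = (1 + 4·3 + 17)/6 = 30/6 = 5; σ²_C = ((17−1)/6)² = 7.111
te_D = (12 + 4·14 + 16)/6 = 84/6 = 14; σ²_D = ((16−12)/6)² = 0.444
te_E = (4 + 4·7 + 16)/6 = 48/6 = 8; σ²_E = ((16−4)/6)² = 4.000

Forward pass:
ES_A = 0; EF_A = 12
ES_B = 0; EF_B = 13
ES_C = 13; EF_C = 13+5 = 18
ES_D = max(EF_A=12, EF_B=13) = 13; EF_D = 13+14 = 27
ES_E = max(EF_C=18, EF_D=27) = 27; EF_E = 27+8 = 35
Expected project duration μ = 35 weeks. Critical path: B → D → E.

Variance along critical path = 7.111 + 0.444 + 4.000 = 11.556
σ = √11.556 = 3.399 weeks

3.40 weeks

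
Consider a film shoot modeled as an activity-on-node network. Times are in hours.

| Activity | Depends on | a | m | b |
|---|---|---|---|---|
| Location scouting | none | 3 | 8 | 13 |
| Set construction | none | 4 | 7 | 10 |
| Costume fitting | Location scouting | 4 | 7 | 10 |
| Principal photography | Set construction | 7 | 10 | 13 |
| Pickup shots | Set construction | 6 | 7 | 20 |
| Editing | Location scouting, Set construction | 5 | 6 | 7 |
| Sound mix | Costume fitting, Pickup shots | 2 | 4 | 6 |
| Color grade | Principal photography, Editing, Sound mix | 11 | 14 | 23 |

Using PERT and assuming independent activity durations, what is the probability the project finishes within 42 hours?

te_Location scouting = (3 + 4·8 + 13)/6 = 48/6 = 8; σ²_Location scouting = ((13−3)/6)² = 2.778
te_Set construction = (4 + 4·7 + 10)/6 = 42/6 = 7; σ²_Set construction = ((10−4)/6)² = 1.000
te_Costume fitting = (4 + 4·7 + 10)/6 = 42/6 = 7; σ²_Costume fitting = ((10−4)/6)² = 1.000
te_Principal photography = (7 + 4·10 + 13)/6 = 60/6 = 10; σ²_Principal photography = ((13−7)/6)² = 1.000
te_Pickup shots = (6 + 4·7 + 20)/6 = 54/6 = 9; σ²_Pickup shots = ((20−6)/6)² = 5.444
te_Editing = (5 + 4·6 + 7)/6 = 36/6 = 6; σ²_Editing = ((7−5)/6)² = 0.111
te_Sound mix = (2 + 4·4 + 6)/6 = 24/6 = 4; σ²_Sound mix = ((6−2)/6)² = 0.444
te_Color grade = (11 + 4·14 + 23)/6 = 90/6 = 15; σ²_Color grade = ((23−11)/6)² = 4.000

Forward pass:
ES_Location scouting = 0; EF_Location scouting = 8
ES_Set construction = 0; EF_Set construction = 7
ES_Costume fitting = 8; EF_Costume fitting = 8+7 = 15
ES_Principal photography = 7; EF_Principal photography = 7+10 = 17
ES_Pickup shots = 7; EF_Pickup shots = 7+9 = 16
ES_Editing = max(EF_Location scouting=8, EF_Set construction=7) = 8; EF_Editing = 8+6 = 14
ES_Sound mix = max(EF_Costume fitting=15, EF_Pickup shots=16) = 16; EF_Sound mix = 16+4 = 20
ES_Color grade = max(EF_Principal photography=17, EF_Editing=14, EF_Sound mix=20) = 20; EF_Color grade = 20+15 = 35
Expected project duration μ = 35 hours. Critical path: Set construction → Pickup shots → Sound mix → Color grade.

Variance along critical path = 1.000 + 5.444 + 0.444 + 4.000 = 10.889; σ = √10.889 = 3.300 hours.
Z = (42 − 35) / 3.300 = 2.121
P(T ≤ 42) = Φ(2.121) ≈ 0.983

0.983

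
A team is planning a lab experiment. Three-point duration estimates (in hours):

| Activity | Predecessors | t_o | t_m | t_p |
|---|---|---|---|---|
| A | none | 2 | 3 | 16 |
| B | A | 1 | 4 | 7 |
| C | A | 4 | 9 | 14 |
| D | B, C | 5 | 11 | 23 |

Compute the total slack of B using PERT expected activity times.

te_A = (2 + 4·3 + 16)/6 = 30/6 = 5
te_B = (1 + 4·4 + 7)/6 = 24/6 = 4
te_C = (4 + 4·9 + 14)/6 = 54/6 = 9
te_D = (5 + 4·11 + 23)/6 = 72/6 = 12

Forward pass:
ES_A = 0; EF_A = 5
ES_B = 5; EF_B = 5+4 = 9
ES_C = 5; EF_C = 5+9 = 14
ES_D = max(EF_B=9, EF_C=14) = 14; EF_D = 14+12 = 26
Expected project duration μ = 26 hours. Critical path: A → C → D.

Backward pass:
LF_D = 26; LS_D = 26−12 = 14
LF_C = LS_D = 14; LS_C = 14−9 = 5
LF_B = LS_D = 14; LS_B = 14−4 = 10
LF_A = min(LS_B=10, LS_C=5) = 5; LS_A = 5−5 = 0
Slack_B = LS_B − ES_B = 10 − 5 = 5

5 hours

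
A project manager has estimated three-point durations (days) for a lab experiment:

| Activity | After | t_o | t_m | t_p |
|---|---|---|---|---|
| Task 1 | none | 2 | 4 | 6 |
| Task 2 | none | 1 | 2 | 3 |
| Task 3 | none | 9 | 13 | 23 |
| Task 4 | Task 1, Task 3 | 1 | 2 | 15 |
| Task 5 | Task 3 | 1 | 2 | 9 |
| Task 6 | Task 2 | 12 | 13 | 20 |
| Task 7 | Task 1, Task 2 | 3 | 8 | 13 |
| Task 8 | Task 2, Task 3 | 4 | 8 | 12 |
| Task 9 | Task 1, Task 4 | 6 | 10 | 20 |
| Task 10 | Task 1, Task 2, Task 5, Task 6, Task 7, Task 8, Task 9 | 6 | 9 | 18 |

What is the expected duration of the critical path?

39 days

te_Task 1 = (2 + 4·4 + 6)/6 = 24/6 = 4
te_Task 2 = (1 + 4·2 + 3)/6 = 12/6 = 2
te_Task 3 = (9 + 4·13 + 23)/6 = 84/6 = 14
te_Task 4 = (1 + 4·2 + 15)/6 = 24/6 = 4
te_Task 5 = (1 + 4·2 + 9)/6 = 18/6 = 3
te_Task 6 = (12 + 4·13 + 20)/6 = 84/6 = 14
te_Task 7 = (3 + 4·8 + 13)/6 = 48/6 = 8
te_Task 8 = (4 + 4·8 + 12)/6 = 48/6 = 8
te_Task 9 = (6 + 4·10 + 20)/6 = 66/6 = 11
te_Task 10 = (6 + 4·9 + 18)/6 = 60/6 = 10

Forward pass:
ES_Task 1 = 0; EF_Task 1 = 4
ES_Task 2 = 0; EF_Task 2 = 2
ES_Task 3 = 0; EF_Task 3 = 14
ES_Task 4 = max(EF_Task 1=4, EF_Task 3=14) = 14; EF_Task 4 = 14+4 = 18
ES_Task 5 = 14; EF_Task 5 = 14+3 = 17
ES_Task 6 = 2; EF_Task 6 = 2+14 = 16
ES_Task 7 = max(EF_Task 1=4, EF_Task 2=2) = 4; EF_Task 7 = 4+8 = 12
ES_Task 8 = max(EF_Task 2=2, EF_Task 3=14) = 14; EF_Task 8 = 14+8 = 22
ES_Task 9 = max(EF_Task 1=4, EF_Task 4=18) = 18; EF_Task 9 = 18+11 = 29
ES_Task 10 = max(EF_Task 1=4, EF_Task 2=2, EF_Task 5=17, EF_Task 6=16, EF_Task 7=12, EF_Task 8=22, EF_Task 9=29) = 29; EF_Task 10 = 29+10 = 39
Expected project duration μ = 39 days. Critical path: Task 3 → Task 4 → Task 9 → Task 10.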